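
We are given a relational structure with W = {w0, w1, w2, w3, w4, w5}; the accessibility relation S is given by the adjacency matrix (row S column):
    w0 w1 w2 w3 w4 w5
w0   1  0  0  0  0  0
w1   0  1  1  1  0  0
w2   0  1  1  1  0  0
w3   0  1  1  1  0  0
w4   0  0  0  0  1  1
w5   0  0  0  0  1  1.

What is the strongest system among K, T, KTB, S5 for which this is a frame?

S5

Reflexive (axiom T): yes — every world is S-related to itself.
Symmetric (axiom B): yes — every pair in S has its reverse in S.
Euclidean (axiom 5): yes — any two successors of a common world are S-related.
So F validates K, T, KTB, S5. The strongest is S5.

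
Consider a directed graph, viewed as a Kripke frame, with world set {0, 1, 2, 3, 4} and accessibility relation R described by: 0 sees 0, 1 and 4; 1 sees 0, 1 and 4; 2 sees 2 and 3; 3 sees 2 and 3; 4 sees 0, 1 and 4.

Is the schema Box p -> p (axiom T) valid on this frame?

Axiom T corresponds to the accessibility relation being reflexive.
Reflexive: yes — every world is R-related to itself.

Yes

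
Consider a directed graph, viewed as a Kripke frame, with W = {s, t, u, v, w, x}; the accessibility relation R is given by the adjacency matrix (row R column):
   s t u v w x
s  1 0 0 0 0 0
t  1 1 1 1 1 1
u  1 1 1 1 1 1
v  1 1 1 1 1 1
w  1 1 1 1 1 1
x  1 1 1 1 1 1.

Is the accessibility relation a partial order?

No

Reflexive: yes — every world is R-related to itself.
Transitive: yes — every two-step R-path is closed by a direct edge.
Antisymmetric: no — t R u and u R t with t ≠ u.
So R is not a partial order.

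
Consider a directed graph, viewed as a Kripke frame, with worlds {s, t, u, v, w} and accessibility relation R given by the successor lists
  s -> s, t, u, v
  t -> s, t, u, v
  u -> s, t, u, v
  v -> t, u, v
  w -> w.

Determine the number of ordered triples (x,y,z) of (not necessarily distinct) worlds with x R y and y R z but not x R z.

2

Enumerating: (v,t,s), (v,u,s).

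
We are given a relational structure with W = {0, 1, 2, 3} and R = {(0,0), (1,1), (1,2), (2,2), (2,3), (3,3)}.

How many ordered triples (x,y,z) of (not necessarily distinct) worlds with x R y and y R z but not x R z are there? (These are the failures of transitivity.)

1

Enumerating: (1,2,3).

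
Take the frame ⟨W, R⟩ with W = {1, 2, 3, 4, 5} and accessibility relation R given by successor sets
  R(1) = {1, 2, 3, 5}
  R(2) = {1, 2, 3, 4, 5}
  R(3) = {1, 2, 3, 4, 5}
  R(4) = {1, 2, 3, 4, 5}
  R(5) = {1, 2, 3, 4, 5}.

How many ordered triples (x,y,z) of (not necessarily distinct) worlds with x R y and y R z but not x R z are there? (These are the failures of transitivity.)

3

Enumerating: (1,2,4), (1,3,4), (1,5,4).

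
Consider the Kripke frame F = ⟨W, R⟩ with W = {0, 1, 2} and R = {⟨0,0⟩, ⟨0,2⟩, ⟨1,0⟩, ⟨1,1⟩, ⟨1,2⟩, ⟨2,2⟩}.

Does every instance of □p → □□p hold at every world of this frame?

Yes

Axiom 4 corresponds to the accessibility relation being transitive.
Transitive: yes — every two-step R-path is closed by a direct edge.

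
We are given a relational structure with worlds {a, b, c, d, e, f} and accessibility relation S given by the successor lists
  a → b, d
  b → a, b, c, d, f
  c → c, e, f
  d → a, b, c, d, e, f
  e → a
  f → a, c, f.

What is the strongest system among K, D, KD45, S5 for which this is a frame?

Serial (axiom D): yes — every world has a successor (e.g. a S b).
Euclidean (axiom 5): no — b S a and b S c, but not a S c.
Transitive (axiom 4): no — a S b and b S c, but not a S c.
Reflexive (axiom T): no — a is not related to itself.
So F validates K, D; KD45 would additionally require S to be Euclidean and transitive. The strongest is D.

D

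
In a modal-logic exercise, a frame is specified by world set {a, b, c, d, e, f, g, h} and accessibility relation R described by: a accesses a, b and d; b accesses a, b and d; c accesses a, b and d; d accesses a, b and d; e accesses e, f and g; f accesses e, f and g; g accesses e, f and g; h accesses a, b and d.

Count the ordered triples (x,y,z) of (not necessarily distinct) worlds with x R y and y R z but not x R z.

R is transitive; there are no such tuples.

0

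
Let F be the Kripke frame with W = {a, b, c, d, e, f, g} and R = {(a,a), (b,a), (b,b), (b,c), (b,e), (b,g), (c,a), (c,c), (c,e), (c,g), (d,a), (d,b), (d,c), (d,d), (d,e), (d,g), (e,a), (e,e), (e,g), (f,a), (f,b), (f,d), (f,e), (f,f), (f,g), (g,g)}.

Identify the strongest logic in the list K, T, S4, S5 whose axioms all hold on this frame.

T

Reflexive (axiom T): yes — every world is R-related to itself.
Transitive (axiom 4): no — f R b and b R c, but not f R c.
Euclidean (axiom 5): no — b R a and b R c, but not a R c.
So F validates K, T; S4 would additionally require R to be transitive. The strongest is T.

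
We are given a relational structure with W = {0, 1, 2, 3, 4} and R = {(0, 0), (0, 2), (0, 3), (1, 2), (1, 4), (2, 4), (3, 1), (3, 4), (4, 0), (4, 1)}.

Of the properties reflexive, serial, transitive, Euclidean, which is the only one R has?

serial

Reflexive: no — 1 is not related to itself.
Serial: yes — every world has a successor (e.g. 0 R 0).
Transitive: no — 0 R 2 and 2 R 4, but not 0 R 4.
Euclidean: no — 0 R 2 and 0 R 3, but not 2 R 3.
Only serial holds.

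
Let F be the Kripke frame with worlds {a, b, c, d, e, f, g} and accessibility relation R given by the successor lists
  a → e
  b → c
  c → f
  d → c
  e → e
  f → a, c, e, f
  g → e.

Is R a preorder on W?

Reflexive: no — a is not related to itself.
Transitive: no — b R c and c R f, but not b R f.
So R is not a preorder.

No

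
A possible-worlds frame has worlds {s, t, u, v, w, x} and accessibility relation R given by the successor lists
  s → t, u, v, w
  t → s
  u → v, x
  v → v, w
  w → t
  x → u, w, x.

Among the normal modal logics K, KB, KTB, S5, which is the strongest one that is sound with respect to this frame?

Symmetric (axiom B): no — s R u but not u R s.
Reflexive (axiom T): no — s is not related to itself.
Euclidean (axiom 5): no — s R t and s R u, but not t R u.
So F validates K; KB would additionally require R to be symmetric. The strongest is K.

K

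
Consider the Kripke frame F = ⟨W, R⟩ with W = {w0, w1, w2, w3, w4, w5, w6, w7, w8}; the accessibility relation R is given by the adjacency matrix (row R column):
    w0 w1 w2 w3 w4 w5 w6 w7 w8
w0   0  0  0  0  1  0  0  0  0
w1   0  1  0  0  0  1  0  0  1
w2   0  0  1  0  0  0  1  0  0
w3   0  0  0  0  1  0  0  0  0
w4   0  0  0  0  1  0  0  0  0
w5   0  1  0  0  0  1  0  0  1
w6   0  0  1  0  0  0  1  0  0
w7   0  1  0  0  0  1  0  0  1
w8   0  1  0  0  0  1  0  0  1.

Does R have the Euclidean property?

Yes

Euclidean: yes — any two successors of a common world are R-related.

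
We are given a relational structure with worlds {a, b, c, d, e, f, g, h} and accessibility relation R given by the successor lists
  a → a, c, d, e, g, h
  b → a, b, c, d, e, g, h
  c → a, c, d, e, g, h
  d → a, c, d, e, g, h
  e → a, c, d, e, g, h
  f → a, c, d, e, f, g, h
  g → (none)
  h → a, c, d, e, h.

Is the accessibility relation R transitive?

Transitive: no — h R a and a R g, but not h R g.

No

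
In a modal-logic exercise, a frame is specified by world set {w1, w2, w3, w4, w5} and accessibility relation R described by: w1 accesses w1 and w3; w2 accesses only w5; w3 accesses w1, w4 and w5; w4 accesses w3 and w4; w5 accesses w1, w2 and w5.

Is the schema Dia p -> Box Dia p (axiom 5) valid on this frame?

No

Axiom 5 corresponds to the accessibility relation being Euclidean.
Euclidean: no — w3 R w1 and w3 R w4, but not w1 R w4.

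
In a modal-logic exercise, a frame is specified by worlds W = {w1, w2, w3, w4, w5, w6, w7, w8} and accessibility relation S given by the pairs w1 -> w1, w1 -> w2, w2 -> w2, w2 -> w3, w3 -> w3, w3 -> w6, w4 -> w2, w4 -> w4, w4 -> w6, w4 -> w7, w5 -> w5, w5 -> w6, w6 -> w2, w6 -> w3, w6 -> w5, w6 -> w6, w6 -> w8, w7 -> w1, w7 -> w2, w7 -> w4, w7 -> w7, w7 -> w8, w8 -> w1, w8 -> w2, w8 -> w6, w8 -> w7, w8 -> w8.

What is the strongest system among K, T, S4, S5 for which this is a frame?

Reflexive (axiom T): yes — every world is S-related to itself.
Transitive (axiom 4): no — w1 S w2 and w2 S w3, but not w1 S w3.
Euclidean (axiom 5): no — w4 S w2 and w4 S w6, but not w2 S w6.
So F validates K, T; S4 would additionally require S to be transitive. The strongest is T.

T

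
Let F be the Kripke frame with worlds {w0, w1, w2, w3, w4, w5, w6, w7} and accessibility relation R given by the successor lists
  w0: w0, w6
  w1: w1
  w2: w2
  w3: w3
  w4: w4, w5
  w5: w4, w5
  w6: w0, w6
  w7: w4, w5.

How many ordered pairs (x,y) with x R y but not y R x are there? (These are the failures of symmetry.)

2

Enumerating: (w7,w4), (w7,w5).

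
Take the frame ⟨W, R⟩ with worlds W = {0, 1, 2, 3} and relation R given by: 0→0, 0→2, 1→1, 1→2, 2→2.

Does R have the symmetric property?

No

Symmetric: no — 0 R 2 but not 2 R 0.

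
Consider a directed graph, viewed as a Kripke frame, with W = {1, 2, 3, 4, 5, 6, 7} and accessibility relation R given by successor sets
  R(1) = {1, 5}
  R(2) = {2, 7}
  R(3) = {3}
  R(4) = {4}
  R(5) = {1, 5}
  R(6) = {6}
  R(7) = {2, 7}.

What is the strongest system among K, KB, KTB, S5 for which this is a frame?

Symmetric (axiom B): yes — every pair in R has its reverse in R.
Reflexive (axiom T): yes — every world is R-related to itself.
Euclidean (axiom 5): yes — any two successors of a common world are R-related.
So F validates K, KB, KTB, S5. The strongest is S5.

S5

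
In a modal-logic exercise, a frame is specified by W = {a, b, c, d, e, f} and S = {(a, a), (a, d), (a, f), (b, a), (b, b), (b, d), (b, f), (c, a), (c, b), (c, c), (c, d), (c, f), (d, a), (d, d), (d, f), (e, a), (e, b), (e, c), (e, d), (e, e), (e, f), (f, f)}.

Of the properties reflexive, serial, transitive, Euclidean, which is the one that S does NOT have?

Reflexive: yes — every world is S-related to itself.
Serial: yes — every world has a successor (e.g. a S a).
Transitive: yes — every two-step S-path is closed by a direct edge.
Euclidean: no — a S f and a S d, but not f S d.
Only Euclidean fails.

Euclidean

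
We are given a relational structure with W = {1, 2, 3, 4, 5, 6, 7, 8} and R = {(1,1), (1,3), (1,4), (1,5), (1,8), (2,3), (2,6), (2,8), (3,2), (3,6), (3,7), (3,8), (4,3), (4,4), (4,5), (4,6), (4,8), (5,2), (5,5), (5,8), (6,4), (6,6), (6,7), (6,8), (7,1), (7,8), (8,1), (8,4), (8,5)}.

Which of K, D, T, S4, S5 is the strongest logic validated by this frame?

Serial (axiom D): yes — every world has a successor (e.g. 1 R 1).
Reflexive (axiom T): no — 2 is not related to itself.
Transitive (axiom 4): no — 1 R 3 and 3 R 2, but not 1 R 2.
Euclidean (axiom 5): no — 1 R 3 and 1 R 4, but not 3 R 4.
So F validates K, D; T would additionally require R to be reflexive. The strongest is D.

D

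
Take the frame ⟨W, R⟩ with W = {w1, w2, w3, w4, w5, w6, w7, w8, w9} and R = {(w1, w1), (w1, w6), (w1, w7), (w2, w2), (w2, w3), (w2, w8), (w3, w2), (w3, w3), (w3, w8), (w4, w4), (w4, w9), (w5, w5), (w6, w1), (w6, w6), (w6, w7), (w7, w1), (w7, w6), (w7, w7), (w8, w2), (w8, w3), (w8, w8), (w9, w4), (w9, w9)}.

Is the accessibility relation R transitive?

Yes

Transitive: yes — every two-step R-path is closed by a direct edge.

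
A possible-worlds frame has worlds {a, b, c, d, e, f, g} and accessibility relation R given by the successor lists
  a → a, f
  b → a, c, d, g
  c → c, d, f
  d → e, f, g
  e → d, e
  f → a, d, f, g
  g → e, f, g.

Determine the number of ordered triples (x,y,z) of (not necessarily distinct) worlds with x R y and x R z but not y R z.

27

Enumerating: (b,a,c), (b,a,d), (b,a,g), (b,c,a), (b,c,g), (b,d,a), (b,d,c), (b,d,d), (b,g,a), (b,g,c), (b,g,d), (c,d,c), … and 15 more.
Total: 27.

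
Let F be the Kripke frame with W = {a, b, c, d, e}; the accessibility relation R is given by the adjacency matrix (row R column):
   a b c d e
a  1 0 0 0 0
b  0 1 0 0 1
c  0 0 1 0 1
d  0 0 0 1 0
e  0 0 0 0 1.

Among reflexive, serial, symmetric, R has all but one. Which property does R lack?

symmetric

Reflexive: yes — every world is R-related to itself.
Serial: yes — every world has a successor (e.g. a R a).
Symmetric: no — b R e but not e R b.
Only symmetric fails.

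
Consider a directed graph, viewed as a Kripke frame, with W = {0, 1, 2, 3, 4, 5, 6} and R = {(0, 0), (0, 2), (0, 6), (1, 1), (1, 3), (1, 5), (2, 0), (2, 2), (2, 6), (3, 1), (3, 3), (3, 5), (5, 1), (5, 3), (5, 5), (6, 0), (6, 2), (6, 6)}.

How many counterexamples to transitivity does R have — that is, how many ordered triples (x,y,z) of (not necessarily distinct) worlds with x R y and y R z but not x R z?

0

R is transitive; there are no such tuples.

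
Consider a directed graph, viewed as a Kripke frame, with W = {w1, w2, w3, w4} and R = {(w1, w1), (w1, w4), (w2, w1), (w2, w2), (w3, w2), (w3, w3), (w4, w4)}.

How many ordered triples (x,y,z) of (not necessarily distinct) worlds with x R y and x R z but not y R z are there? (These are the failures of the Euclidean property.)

3

Enumerating: (w1,w4,w1), (w2,w1,w2), (w3,w2,w3).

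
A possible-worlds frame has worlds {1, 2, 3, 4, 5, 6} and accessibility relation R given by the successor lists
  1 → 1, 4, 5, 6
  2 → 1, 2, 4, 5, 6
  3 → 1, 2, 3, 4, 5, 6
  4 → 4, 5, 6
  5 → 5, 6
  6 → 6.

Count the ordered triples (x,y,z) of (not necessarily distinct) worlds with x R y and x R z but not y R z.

35

Enumerating: (1,4,1), (1,5,1), (1,5,4), (1,6,1), (1,6,4), (1,6,5), (2,1,2), (2,4,1), (2,4,2), (2,5,1), (2,5,2), (2,5,4), … and 23 more.
Total: 35.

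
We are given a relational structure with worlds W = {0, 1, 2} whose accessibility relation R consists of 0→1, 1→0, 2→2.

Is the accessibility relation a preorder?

No

Reflexive: no — 0 is not related to itself.
Transitive: no — 0 R 1 and 1 R 0, but not 0 R 0.
So R is not a preorder.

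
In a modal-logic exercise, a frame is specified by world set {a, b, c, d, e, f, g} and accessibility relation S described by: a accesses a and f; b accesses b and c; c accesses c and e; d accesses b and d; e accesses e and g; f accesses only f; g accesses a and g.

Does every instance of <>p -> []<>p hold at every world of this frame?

No

Axiom 5 corresponds to the accessibility relation being Euclidean.
Euclidean: no — a S f and a S a, but not f S a.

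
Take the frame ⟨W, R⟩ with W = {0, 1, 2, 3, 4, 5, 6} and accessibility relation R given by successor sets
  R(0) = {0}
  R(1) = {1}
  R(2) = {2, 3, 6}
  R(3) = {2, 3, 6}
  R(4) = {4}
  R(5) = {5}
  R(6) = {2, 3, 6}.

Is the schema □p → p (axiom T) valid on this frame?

By correspondence theory, T is valid on a frame iff R is reflexive.
Reflexive: yes — every world is R-related to itself.

Yes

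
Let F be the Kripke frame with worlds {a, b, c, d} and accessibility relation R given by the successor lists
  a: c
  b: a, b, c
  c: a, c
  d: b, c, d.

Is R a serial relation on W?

Yes

Serial: yes — every world has a successor (e.g. a R c).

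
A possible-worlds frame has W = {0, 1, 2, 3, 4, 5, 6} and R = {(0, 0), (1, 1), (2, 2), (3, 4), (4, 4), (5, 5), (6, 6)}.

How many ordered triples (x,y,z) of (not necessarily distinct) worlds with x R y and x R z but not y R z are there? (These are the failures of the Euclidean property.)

R is Euclidean; there are no such tuples.

0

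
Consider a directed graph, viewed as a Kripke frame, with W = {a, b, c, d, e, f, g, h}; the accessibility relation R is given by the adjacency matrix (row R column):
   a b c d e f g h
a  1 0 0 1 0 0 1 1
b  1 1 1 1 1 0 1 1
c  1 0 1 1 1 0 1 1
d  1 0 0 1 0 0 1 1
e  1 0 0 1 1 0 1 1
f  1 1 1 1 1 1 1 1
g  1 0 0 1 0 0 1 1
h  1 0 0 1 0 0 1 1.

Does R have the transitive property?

Yes

Transitive: yes — every two-step R-path is closed by a direct edge.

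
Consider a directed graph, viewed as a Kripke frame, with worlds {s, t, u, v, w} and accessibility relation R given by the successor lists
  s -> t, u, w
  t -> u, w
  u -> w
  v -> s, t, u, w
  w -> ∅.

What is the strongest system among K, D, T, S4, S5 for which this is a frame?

K

Serial (axiom D): no — w has no R-successor.
Reflexive (axiom T): no — s is not related to itself.
Transitive (axiom 4): yes — every two-step R-path is closed by a direct edge.
Euclidean (axiom 5): no — s R u and s R t, but not u R t.
So F validates K; D would additionally require R to be serial. The strongest is K.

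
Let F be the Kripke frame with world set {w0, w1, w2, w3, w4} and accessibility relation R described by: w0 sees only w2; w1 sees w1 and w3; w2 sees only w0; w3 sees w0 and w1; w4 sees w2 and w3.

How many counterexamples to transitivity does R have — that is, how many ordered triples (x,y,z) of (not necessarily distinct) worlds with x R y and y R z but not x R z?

Enumerating: (w0,w2,w0), (w1,w3,w0), (w2,w0,w2), (w3,w0,w2), (w3,w1,w3), (w4,w2,w0), (w4,w3,w0), (w4,w3,w1).

8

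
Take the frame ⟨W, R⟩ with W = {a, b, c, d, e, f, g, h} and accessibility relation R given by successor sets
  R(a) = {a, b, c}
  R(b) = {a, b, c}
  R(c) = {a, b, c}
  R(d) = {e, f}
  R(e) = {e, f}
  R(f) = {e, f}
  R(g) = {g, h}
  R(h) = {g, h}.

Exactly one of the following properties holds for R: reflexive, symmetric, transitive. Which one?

transitive

Reflexive: no — d is not related to itself.
Symmetric: no — d R e but not e R d.
Transitive: yes — every two-step R-path is closed by a direct edge.
Only transitive holds.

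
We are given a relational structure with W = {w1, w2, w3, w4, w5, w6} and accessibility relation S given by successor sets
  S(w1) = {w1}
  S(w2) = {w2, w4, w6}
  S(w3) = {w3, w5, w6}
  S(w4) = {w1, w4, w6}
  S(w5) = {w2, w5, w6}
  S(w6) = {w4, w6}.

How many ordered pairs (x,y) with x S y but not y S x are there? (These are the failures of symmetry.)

7

Enumerating: (w2,w4), (w2,w6), (w3,w5), (w3,w6), (w4,w1), (w5,w2), (w5,w6).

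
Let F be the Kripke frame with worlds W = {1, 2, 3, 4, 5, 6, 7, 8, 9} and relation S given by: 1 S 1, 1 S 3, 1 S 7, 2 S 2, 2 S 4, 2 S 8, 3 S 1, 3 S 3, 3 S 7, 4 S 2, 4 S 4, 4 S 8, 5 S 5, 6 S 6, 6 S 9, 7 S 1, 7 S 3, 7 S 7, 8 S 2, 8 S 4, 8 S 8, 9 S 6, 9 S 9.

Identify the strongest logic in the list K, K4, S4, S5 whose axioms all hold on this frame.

S5

Transitive (axiom 4): yes — every two-step S-path is closed by a direct edge.
Reflexive (axiom T): yes — every world is S-related to itself.
Euclidean (axiom 5): yes — any two successors of a common world are S-related.
So F validates K, K4, S4, S5. The strongest is S5.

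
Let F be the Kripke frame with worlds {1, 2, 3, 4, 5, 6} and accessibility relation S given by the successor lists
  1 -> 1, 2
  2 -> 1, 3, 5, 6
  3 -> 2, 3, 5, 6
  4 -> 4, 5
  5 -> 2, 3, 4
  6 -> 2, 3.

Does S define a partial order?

No

Reflexive: no — 2 is not related to itself.
Transitive: no — 1 S 2 and 2 S 3, but not 1 S 3.
Antisymmetric: no — 1 S 2 and 2 S 1 with 1 ≠ 2.
So S is not a partial order.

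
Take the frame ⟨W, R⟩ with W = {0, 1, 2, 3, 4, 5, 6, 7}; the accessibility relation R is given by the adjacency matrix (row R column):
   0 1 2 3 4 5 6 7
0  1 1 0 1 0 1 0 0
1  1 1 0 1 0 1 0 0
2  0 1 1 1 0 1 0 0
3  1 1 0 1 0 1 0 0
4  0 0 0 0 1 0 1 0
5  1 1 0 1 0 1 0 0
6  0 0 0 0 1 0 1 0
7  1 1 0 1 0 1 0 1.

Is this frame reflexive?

Reflexive: yes — every world is R-related to itself.

Yes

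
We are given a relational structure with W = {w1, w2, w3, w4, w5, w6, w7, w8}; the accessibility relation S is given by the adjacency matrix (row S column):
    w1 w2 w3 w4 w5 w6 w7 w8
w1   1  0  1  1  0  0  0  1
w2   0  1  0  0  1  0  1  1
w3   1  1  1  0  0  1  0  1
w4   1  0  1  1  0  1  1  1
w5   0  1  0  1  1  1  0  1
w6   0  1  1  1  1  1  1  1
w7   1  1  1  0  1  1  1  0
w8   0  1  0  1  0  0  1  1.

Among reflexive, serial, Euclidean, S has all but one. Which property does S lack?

Euclidean

Reflexive: yes — every world is S-related to itself.
Serial: yes — every world has a successor (e.g. w1 S w1).
Euclidean: no — w1 S w3 and w1 S w4, but not w3 S w4.
Only Euclidean fails.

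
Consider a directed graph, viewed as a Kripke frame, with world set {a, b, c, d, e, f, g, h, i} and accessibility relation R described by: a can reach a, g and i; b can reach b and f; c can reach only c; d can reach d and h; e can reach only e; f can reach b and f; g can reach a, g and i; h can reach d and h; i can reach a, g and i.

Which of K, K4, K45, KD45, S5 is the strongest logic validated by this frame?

S5

Transitive (axiom 4): yes — every two-step R-path is closed by a direct edge.
Euclidean (axiom 5): yes — any two successors of a common world are R-related.
Serial (axiom D): yes — every world has a successor (e.g. a R a).
Reflexive (axiom T): yes — every world is R-related to itself.
So F validates K, K4, K45, KD45, S5. The strongest is S5.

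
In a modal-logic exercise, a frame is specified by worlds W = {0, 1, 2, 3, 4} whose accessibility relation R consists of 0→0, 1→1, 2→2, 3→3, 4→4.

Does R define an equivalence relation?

Reflexive: yes — every world is R-related to itself.
Symmetric: yes — every pair in R has its reverse in R.
Transitive: yes — every two-step R-path is closed by a direct edge.
So R is an equivalence relation.

Yes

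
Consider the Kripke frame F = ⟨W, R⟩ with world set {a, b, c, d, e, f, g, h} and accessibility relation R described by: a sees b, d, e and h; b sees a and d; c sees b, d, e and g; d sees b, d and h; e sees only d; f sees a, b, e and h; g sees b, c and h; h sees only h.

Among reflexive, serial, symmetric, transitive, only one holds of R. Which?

serial

Reflexive: no — a is not related to itself.
Serial: yes — every world has a successor (e.g. a R b).
Symmetric: no — a R d but not d R a.
Transitive: no — b R a and a R e, but not b R e.
Only serial holds.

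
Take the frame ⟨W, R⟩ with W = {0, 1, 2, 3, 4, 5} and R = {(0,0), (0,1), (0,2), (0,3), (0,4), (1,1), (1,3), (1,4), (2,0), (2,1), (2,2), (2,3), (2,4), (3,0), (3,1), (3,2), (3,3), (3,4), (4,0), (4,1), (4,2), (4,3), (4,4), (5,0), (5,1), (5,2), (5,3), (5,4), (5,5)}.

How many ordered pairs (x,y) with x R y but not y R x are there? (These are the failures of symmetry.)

7

Enumerating: (0,1), (2,1), (5,0), (5,1), (5,2), (5,3), (5,4).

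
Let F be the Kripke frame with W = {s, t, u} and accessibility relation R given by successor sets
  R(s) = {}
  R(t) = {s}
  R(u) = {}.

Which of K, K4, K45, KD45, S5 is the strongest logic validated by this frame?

K4

Transitive (axiom 4): yes — every two-step R-path is closed by a direct edge.
Euclidean (axiom 5): no — t R s and t R s, but not s R s.
Serial (axiom D): no — s has no R-successor.
Reflexive (axiom T): no — s is not related to itself.
So F validates K, K4; K45 would additionally require R to be Euclidean. The strongest is K4.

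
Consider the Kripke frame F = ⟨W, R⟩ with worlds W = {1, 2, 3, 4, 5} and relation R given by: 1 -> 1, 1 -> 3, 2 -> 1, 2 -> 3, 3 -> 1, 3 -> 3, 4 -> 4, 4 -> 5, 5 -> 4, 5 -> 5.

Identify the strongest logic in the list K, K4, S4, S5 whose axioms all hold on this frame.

K4

Transitive (axiom 4): yes — every two-step R-path is closed by a direct edge.
Reflexive (axiom T): no — 2 is not related to itself.
Euclidean (axiom 5): yes — any two successors of a common world are R-related.
So F validates K, K4; S4 would additionally require R to be reflexive. The strongest is K4.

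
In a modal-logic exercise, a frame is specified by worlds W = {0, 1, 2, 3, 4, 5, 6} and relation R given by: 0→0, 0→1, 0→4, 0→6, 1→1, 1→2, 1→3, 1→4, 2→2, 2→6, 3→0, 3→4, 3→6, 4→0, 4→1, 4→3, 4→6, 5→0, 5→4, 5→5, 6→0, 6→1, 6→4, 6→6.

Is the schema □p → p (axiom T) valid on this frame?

No

Axiom T corresponds to the accessibility relation being reflexive.
Reflexive: no — 3 is not related to itself.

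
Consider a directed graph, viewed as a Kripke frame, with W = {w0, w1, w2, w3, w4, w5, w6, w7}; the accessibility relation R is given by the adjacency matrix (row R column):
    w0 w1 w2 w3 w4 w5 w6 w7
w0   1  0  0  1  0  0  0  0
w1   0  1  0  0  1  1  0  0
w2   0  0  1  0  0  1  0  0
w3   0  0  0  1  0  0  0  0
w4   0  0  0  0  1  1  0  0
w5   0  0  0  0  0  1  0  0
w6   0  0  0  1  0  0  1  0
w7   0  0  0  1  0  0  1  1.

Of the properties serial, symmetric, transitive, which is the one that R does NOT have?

Serial: yes — every world has a successor (e.g. w0 R w0).
Symmetric: no — w0 R w3 but not w3 R w0.
Transitive: yes — every two-step R-path is closed by a direct edge.
Only symmetric fails.

symmetric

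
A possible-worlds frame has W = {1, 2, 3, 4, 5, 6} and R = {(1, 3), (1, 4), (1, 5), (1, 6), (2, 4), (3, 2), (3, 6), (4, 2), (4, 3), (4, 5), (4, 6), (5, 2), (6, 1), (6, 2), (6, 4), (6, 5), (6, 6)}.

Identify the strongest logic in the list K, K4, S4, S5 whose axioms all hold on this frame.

K

Transitive (axiom 4): no — 1 R 3 and 3 R 2, but not 1 R 2.
Reflexive (axiom T): no — 1 is not related to itself.
Euclidean (axiom 5): no — 1 R 3 and 1 R 4, but not 3 R 4.
So F validates K; K4 would additionally require R to be transitive. The strongest is K.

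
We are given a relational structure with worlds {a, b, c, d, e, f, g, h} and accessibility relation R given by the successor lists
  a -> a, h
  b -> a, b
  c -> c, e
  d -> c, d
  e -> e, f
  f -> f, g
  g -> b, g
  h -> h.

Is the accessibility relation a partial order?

Reflexive: yes — every world is R-related to itself.
Transitive: no — b R a and a R h, but not b R h.
Antisymmetric: yes — no distinct pair is related both ways.
So R is not a partial order.

No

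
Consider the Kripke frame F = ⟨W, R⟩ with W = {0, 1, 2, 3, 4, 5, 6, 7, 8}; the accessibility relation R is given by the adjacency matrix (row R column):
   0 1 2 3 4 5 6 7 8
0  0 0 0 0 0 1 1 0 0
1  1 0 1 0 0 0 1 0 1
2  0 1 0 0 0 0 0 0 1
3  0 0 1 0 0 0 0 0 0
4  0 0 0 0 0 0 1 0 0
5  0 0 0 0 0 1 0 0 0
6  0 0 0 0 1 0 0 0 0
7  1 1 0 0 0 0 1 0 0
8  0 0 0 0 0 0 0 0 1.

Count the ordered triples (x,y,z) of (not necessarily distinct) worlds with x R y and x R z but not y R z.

27

Enumerating: (0,5,6), (0,6,5), (0,6,6), (1,0,0), (1,0,2), (1,0,8), (1,2,0), (1,2,2), (1,2,6), (1,6,0), (1,6,2), (1,6,6), … and 15 more.
Total: 27.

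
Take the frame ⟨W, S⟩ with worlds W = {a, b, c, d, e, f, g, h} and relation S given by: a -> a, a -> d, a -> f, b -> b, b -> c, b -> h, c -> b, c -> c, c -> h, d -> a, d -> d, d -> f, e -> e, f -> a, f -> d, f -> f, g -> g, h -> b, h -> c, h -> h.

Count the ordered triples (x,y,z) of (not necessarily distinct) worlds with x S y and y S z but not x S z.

S is transitive; there are no such tuples.

0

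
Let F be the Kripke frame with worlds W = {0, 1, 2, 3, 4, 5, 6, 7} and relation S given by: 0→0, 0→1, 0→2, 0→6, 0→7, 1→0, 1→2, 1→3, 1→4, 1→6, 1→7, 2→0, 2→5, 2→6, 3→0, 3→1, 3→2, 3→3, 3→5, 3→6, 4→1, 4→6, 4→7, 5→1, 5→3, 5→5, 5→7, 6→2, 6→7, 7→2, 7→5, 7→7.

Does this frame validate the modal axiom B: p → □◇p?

Axiom B corresponds to the accessibility relation being symmetric.
Symmetric: no — 0 S 6 but not 6 S 0.

No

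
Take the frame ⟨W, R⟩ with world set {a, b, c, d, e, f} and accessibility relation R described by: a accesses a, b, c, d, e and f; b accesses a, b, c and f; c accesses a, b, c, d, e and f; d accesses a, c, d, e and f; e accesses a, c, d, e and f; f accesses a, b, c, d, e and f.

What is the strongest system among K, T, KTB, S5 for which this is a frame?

KTB

Reflexive (axiom T): yes — every world is R-related to itself.
Symmetric (axiom B): yes — every pair in R has its reverse in R.
Euclidean (axiom 5): no — a R b and a R d, but not b R d.
So F validates K, T, KTB; S5 would additionally require R to be Euclidean. The strongest is KTB.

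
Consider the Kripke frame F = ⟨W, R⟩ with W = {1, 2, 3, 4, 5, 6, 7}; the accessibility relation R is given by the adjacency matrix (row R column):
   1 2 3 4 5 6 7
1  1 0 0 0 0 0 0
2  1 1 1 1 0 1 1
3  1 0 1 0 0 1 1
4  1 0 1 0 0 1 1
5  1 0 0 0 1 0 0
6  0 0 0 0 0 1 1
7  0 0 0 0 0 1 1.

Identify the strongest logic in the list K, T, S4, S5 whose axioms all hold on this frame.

Reflexive (axiom T): no — 4 is not related to itself.
Transitive (axiom 4): yes — every two-step R-path is closed by a direct edge.
Euclidean (axiom 5): no — 2 R 1 and 2 R 3, but not 1 R 3.
So F validates K; T would additionally require R to be reflexive. The strongest is K.

K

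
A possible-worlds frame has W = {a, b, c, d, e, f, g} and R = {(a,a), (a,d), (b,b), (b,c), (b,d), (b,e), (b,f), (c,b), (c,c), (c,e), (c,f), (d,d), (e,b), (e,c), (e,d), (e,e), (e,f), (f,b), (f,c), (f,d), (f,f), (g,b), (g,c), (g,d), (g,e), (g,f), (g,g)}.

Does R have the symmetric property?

Symmetric: no — a R d but not d R a.

No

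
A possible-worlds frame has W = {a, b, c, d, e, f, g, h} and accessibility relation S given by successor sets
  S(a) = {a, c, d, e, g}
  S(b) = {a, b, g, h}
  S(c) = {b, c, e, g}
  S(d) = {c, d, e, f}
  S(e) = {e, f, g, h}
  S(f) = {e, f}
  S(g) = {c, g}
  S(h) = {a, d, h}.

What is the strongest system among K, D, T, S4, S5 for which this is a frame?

T

Serial (axiom D): yes — every world has a successor (e.g. a S a).
Reflexive (axiom T): yes — every world is S-related to itself.
Transitive (axiom 4): no — a S c and c S b, but not a S b.
Euclidean (axiom 5): no — a S c and a S d, but not c S d.
So F validates K, D, T; S4 would additionally require S to be transitive. The strongest is T.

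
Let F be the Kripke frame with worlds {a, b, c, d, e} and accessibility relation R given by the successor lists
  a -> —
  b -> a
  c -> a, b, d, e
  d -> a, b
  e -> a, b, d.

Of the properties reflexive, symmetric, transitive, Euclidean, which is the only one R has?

transitive

Reflexive: no — a is not related to itself.
Symmetric: no — b R a but not a R b.
Transitive: yes — every two-step R-path is closed by a direct edge.
Euclidean: no — c R a and c R b, but not a R b.
Only transitive holds.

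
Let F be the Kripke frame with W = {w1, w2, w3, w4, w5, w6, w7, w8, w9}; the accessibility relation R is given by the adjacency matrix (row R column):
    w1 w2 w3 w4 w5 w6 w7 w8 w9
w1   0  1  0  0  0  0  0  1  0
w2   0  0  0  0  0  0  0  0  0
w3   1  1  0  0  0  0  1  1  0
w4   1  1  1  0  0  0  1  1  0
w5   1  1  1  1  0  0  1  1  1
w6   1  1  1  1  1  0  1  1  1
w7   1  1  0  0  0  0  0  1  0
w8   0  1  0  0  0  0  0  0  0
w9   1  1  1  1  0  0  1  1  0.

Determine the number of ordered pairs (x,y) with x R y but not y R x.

36

Enumerating: (w1,w2), (w1,w8), (w3,w1), (w3,w2), (w3,w7), (w3,w8), (w4,w1), (w4,w2), (w4,w3), (w4,w7), (w4,w8), (w5,w1), … and 24 more.
Total: 36.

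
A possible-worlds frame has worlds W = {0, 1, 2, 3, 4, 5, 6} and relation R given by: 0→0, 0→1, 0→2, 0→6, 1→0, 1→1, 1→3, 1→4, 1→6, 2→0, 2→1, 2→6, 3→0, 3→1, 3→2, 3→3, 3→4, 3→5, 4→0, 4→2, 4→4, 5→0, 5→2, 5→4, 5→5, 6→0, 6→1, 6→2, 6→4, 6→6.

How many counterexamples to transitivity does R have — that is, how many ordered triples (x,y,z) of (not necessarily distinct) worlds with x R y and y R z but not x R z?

Enumerating: (0,1,3), (0,1,4), (0,6,4), (1,0,2), (1,3,2), (1,3,5), (1,4,2), (1,6,2), (2,0,2), (2,1,3), (2,1,4), (2,6,2), … and 13 more.
Total: 25.

25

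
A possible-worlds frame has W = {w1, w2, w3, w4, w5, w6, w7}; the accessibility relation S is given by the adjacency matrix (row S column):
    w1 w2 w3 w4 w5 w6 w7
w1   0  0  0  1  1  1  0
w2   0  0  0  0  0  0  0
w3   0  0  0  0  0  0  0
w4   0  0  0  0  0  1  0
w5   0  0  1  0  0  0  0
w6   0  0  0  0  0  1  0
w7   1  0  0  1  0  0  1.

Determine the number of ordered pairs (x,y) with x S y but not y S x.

Enumerating: (w1,w4), (w1,w5), (w1,w6), (w4,w6), (w5,w3), (w7,w1), (w7,w4).

7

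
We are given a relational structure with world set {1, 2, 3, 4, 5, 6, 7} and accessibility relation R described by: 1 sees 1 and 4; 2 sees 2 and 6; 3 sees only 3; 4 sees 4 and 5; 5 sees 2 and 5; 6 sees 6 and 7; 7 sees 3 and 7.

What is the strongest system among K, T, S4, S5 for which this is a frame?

Reflexive (axiom T): yes — every world is R-related to itself.
Transitive (axiom 4): no — 1 R 4 and 4 R 5, but not 1 R 5.
Euclidean (axiom 5): no — 1 R 4 and 1 R 1, but not 4 R 1.
So F validates K, T; S4 would additionally require R to be transitive. The strongest is T.

T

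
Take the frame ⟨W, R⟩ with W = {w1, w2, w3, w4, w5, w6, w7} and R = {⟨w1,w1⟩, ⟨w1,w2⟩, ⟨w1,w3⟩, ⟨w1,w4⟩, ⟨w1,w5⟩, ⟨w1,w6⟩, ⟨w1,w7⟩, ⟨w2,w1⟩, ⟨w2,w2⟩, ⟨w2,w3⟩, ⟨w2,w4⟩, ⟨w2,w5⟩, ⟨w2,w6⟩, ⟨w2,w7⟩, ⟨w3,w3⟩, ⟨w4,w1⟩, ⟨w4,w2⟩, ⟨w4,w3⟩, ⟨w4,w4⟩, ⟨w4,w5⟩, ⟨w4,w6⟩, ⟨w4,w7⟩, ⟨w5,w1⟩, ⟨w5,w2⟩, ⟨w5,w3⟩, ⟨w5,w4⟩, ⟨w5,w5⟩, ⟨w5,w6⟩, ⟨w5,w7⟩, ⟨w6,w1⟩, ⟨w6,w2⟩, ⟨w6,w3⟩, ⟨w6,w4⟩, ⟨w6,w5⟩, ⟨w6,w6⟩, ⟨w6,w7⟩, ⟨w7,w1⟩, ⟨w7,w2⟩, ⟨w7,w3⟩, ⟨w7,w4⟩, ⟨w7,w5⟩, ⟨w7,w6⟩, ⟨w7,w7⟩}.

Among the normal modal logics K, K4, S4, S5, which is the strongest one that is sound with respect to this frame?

S4

Transitive (axiom 4): yes — every two-step R-path is closed by a direct edge.
Reflexive (axiom T): yes — every world is R-related to itself.
Euclidean (axiom 5): no — w1 R w3 and w1 R w2, but not w3 R w2.
So F validates K, K4, S4; S5 would additionally require R to be Euclidean. The strongest is S4.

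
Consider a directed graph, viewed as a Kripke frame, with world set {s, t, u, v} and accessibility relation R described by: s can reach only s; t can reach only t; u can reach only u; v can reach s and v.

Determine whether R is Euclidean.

Euclidean: no — v R s and v R v, but not s R v.

No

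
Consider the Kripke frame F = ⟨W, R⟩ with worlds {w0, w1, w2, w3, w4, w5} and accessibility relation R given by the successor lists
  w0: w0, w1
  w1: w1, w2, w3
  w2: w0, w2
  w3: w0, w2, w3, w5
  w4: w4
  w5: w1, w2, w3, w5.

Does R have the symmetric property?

Symmetric: no — w0 R w1 but not w1 R w0.

No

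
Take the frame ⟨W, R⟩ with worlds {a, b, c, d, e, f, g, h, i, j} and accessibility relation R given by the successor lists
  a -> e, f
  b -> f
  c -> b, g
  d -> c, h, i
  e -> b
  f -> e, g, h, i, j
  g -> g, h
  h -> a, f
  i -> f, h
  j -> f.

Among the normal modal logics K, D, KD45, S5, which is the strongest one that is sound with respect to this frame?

Serial (axiom D): yes — every world has a successor (e.g. a R e).
Euclidean (axiom 5): no — a R e and a R f, but not e R f.
Transitive (axiom 4): no — a R e and e R b, but not a R b.
Reflexive (axiom T): no — a is not related to itself.
So F validates K, D; KD45 would additionally require R to be Euclidean and transitive. The strongest is D.

D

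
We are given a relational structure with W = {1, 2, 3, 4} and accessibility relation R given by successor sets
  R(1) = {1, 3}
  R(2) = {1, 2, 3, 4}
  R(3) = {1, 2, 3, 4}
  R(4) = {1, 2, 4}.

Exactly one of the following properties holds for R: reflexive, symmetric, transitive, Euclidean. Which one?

Reflexive: yes — every world is R-related to itself.
Symmetric: no — 2 R 1 but not 1 R 2.
Transitive: no — 1 R 3 and 3 R 2, but not 1 R 2.
Euclidean: no — 2 R 1 and 2 R 4, but not 1 R 4.
Only reflexive holds.

reflexive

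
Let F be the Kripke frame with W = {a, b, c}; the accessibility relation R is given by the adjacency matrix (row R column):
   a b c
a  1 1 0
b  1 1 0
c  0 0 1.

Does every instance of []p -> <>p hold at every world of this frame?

By correspondence theory, D is valid on a frame iff R is serial.
Serial: yes — every world has a successor (e.g. a R a).

Yes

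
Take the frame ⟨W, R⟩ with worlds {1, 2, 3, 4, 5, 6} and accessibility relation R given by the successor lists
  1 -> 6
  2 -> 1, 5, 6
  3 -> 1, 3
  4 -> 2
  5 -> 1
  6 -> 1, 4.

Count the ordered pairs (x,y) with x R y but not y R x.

7

Enumerating: (2,1), (2,5), (2,6), (3,1), (4,2), (5,1), (6,4).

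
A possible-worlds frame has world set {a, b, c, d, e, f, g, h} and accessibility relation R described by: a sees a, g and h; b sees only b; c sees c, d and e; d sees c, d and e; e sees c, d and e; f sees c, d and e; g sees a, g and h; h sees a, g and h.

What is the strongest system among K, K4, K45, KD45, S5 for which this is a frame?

Transitive (axiom 4): yes — every two-step R-path is closed by a direct edge.
Euclidean (axiom 5): yes — any two successors of a common world are R-related.
Serial (axiom D): yes — every world has a successor (e.g. a R a).
Reflexive (axiom T): no — f is not related to itself.
So F validates K, K4, K45, KD45; S5 would additionally require R to be reflexive. The strongest is KD45.

KD45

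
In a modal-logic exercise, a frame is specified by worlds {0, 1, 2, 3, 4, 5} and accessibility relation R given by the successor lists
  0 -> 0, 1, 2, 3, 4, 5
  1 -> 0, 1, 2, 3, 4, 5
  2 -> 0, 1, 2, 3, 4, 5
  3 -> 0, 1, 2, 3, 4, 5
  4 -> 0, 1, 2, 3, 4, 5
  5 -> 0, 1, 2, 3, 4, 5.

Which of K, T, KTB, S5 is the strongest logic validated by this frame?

S5

Reflexive (axiom T): yes — every world is R-related to itself.
Symmetric (axiom B): yes — every pair in R has its reverse in R.
Euclidean (axiom 5): yes — any two successors of a common world are R-related.
So F validates K, T, KTB, S5. The strongest is S5.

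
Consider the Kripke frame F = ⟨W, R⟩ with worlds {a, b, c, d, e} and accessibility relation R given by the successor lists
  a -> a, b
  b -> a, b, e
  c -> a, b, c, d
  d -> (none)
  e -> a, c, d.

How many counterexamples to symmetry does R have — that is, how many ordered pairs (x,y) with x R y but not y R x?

Enumerating: (b,e), (c,a), (c,b), (c,d), (e,a), (e,c), (e,d).

7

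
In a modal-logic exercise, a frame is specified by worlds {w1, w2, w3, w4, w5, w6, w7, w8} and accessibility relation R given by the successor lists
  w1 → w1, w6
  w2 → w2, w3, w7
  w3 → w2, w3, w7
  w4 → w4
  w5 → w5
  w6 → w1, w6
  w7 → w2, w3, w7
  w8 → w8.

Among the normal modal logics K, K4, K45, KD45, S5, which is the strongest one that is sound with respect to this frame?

S5

Transitive (axiom 4): yes — every two-step R-path is closed by a direct edge.
Euclidean (axiom 5): yes — any two successors of a common world are R-related.
Serial (axiom D): yes — every world has a successor (e.g. w1 R w1).
Reflexive (axiom T): yes — every world is R-related to itself.
So F validates K, K4, K45, KD45, S5. The strongest is S5.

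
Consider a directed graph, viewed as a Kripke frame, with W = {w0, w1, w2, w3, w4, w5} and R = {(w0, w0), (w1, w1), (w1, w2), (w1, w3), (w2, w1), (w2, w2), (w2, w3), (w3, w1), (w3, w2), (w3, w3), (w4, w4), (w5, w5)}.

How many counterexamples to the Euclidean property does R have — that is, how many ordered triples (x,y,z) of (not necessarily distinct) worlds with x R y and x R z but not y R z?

0

R is Euclidean; there are no such tuples.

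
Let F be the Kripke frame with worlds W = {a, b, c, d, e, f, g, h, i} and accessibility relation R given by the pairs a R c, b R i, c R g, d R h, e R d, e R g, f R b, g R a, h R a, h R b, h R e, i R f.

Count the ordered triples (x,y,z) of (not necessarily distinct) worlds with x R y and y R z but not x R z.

Enumerating: (a,c,g), (b,i,f), (c,g,a), (d,h,a), (d,h,b), (d,h,e), (e,d,h), (e,g,a), (f,b,i), (g,a,c), (h,a,c), (h,b,i), (h,e,d), (h,e,g), (i,f,b).

15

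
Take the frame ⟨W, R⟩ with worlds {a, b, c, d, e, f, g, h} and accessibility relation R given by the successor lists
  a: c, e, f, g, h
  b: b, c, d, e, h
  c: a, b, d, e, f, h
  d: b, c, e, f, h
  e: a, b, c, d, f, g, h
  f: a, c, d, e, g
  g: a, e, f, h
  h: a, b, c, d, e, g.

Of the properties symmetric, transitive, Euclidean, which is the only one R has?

symmetric

Symmetric: yes — every pair in R has its reverse in R.
Transitive: no — a R c and c R b, but not a R b.
Euclidean: no — a R c and a R g, but not c R g.
Only symmetric holds.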